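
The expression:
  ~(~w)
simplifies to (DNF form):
w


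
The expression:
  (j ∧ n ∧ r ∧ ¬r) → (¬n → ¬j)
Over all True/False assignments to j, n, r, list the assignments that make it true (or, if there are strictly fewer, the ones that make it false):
is always true.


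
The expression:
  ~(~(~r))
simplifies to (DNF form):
~r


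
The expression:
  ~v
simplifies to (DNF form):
~v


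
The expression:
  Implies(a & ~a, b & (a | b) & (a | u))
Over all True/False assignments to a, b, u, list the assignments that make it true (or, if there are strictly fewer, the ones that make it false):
is always true.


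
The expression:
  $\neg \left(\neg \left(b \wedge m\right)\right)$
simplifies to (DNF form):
$b \wedge m$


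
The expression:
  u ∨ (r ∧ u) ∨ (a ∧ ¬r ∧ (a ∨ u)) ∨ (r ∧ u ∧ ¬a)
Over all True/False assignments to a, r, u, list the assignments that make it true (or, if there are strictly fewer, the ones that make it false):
is false only for:
  a=False, r=False, u=False;
  a=False, r=True, u=False;
  a=True, r=True, u=False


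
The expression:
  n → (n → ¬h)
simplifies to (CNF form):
¬h ∨ ¬n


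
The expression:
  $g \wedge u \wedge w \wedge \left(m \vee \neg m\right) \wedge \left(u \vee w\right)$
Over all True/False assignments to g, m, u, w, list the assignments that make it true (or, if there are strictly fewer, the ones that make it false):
is true only for:
  g=True, m=False, u=True, w=True;
  g=True, m=True, u=True, w=True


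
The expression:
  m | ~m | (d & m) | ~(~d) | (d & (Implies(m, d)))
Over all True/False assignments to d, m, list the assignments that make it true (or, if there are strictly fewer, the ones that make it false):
is always true.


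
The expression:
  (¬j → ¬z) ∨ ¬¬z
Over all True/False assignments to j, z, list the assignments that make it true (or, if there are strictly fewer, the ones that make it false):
is always true.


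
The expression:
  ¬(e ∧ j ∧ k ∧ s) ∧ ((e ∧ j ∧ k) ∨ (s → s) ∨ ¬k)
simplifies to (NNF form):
¬e ∨ ¬j ∨ ¬k ∨ ¬s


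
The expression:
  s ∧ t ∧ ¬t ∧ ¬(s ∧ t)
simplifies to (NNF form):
False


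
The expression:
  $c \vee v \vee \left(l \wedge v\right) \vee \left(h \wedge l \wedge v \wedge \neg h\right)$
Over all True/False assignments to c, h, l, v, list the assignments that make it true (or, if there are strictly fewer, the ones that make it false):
is false only for:
  c=False, h=False, l=False, v=False;
  c=False, h=False, l=True, v=False;
  c=False, h=True, l=False, v=False;
  c=False, h=True, l=True, v=False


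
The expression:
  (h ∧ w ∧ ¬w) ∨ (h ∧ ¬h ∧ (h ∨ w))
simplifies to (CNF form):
False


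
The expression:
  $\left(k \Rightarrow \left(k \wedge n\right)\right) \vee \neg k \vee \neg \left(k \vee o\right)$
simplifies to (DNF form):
$n \vee \neg k$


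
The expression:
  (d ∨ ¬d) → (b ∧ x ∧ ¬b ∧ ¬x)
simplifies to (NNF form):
False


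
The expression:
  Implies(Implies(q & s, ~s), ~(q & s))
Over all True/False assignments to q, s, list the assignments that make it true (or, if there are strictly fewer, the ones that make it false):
is always true.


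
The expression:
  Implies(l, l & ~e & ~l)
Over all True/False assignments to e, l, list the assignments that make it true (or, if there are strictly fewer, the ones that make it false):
is true only for:
  e=False, l=False;
  e=True, l=False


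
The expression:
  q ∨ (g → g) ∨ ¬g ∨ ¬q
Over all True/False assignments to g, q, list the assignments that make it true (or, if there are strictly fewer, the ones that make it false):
is always true.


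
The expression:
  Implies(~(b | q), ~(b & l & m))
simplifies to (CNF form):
True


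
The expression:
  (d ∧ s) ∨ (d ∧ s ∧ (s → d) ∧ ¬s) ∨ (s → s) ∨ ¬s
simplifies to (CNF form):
True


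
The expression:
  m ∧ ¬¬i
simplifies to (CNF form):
i ∧ m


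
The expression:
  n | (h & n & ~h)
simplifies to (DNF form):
n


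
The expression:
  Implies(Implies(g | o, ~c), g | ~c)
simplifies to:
g | o | ~c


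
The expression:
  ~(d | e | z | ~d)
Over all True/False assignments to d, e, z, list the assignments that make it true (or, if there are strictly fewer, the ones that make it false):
is never true.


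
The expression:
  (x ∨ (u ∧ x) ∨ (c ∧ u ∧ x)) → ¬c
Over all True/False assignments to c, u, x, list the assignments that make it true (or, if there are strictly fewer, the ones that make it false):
is false only for:
  c=True, u=False, x=True;
  c=True, u=True, x=True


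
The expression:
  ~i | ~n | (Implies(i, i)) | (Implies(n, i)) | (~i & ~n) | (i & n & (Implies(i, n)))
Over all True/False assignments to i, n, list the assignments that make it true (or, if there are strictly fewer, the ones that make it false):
is always true.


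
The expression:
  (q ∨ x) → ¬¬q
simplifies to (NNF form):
q ∨ ¬x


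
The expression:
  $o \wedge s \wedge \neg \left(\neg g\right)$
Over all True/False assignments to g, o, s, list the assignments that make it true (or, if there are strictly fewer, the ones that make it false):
is true only for:
  g=True, o=True, s=True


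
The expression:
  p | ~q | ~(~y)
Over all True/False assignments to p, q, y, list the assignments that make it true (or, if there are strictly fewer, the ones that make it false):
is false only for:
  p=False, q=True, y=False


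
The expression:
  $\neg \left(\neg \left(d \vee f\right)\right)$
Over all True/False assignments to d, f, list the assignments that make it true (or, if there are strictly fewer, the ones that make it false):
is false only for:
  d=False, f=False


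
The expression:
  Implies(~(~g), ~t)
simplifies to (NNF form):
~g | ~t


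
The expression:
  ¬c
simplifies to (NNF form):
¬c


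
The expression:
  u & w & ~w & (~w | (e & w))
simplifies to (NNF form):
False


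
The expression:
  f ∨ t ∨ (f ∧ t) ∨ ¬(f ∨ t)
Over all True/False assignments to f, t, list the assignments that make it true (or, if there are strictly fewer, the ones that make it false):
is always true.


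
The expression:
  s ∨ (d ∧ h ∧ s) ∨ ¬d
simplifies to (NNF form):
s ∨ ¬d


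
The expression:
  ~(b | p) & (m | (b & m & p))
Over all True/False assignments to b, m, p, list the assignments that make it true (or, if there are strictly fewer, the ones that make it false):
is true only for:
  b=False, m=True, p=False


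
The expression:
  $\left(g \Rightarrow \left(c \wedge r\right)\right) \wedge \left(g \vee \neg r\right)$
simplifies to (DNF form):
$\left(\neg g \wedge \neg r\right) \vee \left(c \wedge g \wedge r\right)$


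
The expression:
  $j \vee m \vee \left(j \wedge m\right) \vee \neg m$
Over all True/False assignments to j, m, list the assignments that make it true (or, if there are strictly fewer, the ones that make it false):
is always true.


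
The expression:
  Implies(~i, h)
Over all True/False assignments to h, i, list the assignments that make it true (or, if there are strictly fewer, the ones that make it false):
is false only for:
  h=False, i=False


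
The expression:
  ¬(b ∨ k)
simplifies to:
¬b ∧ ¬k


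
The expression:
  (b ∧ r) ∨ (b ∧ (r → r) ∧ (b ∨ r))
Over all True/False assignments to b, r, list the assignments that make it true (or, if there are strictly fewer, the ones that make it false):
is true only for:
  b=True, r=False;
  b=True, r=True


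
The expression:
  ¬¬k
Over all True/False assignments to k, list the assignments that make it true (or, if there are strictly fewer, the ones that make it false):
is true only for:
  k=True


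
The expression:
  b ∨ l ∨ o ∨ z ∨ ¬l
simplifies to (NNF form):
True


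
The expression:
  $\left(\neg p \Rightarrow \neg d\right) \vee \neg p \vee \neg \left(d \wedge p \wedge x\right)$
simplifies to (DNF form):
$\text{True}$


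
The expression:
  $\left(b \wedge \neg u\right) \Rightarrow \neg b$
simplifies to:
$u \vee \neg b$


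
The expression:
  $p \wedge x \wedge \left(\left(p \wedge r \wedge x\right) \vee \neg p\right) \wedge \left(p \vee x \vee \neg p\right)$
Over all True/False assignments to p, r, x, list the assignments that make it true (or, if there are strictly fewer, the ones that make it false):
is true only for:
  p=True, r=True, x=True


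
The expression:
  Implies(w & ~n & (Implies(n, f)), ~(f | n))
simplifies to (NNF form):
n | ~f | ~w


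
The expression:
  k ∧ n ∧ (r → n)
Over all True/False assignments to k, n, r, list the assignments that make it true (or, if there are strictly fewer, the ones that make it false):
is true only for:
  k=True, n=True, r=False;
  k=True, n=True, r=True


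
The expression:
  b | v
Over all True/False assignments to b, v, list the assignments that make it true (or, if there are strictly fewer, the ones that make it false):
is false only for:
  b=False, v=False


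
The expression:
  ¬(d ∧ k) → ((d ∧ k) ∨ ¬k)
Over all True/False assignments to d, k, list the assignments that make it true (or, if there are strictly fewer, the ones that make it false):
is false only for:
  d=False, k=True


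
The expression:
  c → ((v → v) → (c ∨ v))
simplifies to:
True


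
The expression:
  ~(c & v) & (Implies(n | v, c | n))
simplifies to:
~v | (n & ~c)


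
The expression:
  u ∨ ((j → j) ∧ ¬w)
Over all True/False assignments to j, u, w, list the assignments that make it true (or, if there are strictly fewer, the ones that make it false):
is false only for:
  j=False, u=False, w=True;
  j=True, u=False, w=True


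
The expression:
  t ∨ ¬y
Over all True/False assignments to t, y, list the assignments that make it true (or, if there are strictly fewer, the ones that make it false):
is false only for:
  t=False, y=True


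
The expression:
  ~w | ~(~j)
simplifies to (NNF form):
j | ~w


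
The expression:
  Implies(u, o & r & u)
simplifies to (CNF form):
(o | ~u) & (r | ~u)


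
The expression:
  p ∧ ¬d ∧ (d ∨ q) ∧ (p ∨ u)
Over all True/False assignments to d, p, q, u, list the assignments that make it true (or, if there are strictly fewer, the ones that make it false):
is true only for:
  d=False, p=True, q=True, u=False;
  d=False, p=True, q=True, u=True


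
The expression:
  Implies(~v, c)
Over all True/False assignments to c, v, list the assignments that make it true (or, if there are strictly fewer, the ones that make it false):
is false only for:
  c=False, v=False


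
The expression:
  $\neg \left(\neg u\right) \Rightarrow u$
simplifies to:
$\text{True}$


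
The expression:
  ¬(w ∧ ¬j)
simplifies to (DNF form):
j ∨ ¬w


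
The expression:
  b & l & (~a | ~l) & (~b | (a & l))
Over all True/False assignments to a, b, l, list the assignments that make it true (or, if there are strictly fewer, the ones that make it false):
is never true.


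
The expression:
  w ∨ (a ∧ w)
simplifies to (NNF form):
w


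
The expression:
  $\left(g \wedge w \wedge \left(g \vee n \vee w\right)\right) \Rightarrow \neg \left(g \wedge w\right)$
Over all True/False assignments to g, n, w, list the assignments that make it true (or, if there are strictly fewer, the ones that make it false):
is false only for:
  g=True, n=False, w=True;
  g=True, n=True, w=True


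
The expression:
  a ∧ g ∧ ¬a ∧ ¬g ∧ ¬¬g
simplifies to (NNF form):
False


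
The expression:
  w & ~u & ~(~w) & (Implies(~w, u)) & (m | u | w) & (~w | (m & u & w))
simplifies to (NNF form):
False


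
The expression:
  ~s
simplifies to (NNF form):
~s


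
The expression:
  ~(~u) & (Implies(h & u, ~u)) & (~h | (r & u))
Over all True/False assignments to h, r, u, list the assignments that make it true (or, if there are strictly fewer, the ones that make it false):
is true only for:
  h=False, r=False, u=True;
  h=False, r=True, u=True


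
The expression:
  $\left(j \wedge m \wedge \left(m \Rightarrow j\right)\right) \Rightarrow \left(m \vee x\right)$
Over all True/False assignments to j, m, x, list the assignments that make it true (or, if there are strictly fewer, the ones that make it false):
is always true.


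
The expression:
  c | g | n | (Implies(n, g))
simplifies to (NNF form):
True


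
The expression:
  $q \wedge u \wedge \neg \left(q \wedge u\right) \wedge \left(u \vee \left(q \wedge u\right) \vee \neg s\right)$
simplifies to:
$\text{False}$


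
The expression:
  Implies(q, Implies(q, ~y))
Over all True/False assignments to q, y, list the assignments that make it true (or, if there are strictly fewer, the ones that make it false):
is false only for:
  q=True, y=True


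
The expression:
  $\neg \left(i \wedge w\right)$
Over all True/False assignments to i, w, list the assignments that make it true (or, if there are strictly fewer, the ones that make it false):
is false only for:
  i=True, w=True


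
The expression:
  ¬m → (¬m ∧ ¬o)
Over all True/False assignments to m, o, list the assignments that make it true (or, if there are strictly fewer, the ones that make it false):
is false only for:
  m=False, o=True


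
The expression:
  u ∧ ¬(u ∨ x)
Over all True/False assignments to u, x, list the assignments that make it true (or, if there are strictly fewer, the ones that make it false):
is never true.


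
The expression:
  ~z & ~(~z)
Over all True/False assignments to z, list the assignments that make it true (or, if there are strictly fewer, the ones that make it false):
is never true.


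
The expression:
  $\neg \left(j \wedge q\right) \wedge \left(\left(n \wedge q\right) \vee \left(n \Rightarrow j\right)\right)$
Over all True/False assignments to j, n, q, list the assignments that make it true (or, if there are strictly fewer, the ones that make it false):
is false only for:
  j=False, n=True, q=False;
  j=True, n=False, q=True;
  j=True, n=True, q=True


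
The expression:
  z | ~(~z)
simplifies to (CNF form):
z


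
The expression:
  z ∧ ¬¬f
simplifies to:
f ∧ z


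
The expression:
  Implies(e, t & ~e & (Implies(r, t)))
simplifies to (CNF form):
~e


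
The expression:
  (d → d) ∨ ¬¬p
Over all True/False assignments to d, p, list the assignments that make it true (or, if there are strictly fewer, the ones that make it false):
is always true.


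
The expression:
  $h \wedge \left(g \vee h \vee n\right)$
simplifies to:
$h$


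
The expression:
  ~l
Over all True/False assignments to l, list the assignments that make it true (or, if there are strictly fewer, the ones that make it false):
is true only for:
  l=False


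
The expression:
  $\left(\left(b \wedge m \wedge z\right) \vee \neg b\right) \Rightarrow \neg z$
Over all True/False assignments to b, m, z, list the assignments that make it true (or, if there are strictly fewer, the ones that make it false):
is false only for:
  b=False, m=False, z=True;
  b=False, m=True, z=True;
  b=True, m=True, z=True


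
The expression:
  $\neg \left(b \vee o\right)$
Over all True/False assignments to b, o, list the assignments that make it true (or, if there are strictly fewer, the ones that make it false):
is true only for:
  b=False, o=False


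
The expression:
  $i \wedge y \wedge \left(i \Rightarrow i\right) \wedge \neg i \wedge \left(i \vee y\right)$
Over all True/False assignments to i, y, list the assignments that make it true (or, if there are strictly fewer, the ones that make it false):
is never true.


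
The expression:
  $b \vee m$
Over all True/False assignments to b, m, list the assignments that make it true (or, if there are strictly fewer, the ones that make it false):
is false only for:
  b=False, m=False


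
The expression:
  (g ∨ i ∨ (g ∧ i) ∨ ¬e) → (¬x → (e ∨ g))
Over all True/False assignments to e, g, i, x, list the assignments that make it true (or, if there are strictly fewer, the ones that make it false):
is false only for:
  e=False, g=False, i=False, x=False;
  e=False, g=False, i=True, x=False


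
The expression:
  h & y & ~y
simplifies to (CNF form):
False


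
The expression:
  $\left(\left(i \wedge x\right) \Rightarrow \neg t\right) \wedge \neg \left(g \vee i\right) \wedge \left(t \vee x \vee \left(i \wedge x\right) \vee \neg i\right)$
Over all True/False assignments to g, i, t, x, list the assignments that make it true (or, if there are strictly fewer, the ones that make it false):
is true only for:
  g=False, i=False, t=False, x=False;
  g=False, i=False, t=False, x=True;
  g=False, i=False, t=True, x=False;
  g=False, i=False, t=True, x=True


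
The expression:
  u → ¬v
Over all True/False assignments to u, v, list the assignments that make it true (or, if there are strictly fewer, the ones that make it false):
is false only for:
  u=True, v=True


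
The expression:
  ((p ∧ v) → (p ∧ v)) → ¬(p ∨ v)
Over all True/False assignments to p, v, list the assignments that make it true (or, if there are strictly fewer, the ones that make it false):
is true only for:
  p=False, v=False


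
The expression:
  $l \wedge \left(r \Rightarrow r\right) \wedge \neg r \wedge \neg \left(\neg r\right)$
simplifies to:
$\text{False}$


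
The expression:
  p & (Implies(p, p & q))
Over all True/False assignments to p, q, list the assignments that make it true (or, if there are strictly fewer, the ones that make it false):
is true only for:
  p=True, q=True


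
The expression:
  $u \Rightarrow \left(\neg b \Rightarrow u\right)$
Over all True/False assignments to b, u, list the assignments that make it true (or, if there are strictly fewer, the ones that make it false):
is always true.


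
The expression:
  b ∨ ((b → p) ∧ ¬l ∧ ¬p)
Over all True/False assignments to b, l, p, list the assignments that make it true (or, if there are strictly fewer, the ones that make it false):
is false only for:
  b=False, l=False, p=True;
  b=False, l=True, p=False;
  b=False, l=True, p=True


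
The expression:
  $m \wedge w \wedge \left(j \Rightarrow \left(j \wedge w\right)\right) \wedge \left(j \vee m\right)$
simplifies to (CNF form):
$m \wedge w$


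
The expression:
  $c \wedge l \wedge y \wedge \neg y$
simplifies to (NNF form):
$\text{False}$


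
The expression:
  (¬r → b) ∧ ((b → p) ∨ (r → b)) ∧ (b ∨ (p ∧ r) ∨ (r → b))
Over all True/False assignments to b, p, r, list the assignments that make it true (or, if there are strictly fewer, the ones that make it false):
is false only for:
  b=False, p=False, r=False;
  b=False, p=False, r=True;
  b=False, p=True, r=False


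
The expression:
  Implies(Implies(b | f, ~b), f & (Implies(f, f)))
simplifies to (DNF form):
b | f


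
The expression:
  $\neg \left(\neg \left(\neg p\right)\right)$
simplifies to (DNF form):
$\neg p$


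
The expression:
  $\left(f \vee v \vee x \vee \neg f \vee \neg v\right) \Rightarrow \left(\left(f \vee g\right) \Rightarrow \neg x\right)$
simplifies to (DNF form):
$\left(\neg f \wedge \neg g\right) \vee \neg x$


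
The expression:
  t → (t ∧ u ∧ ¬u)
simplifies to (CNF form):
¬t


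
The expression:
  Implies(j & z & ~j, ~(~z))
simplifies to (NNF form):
True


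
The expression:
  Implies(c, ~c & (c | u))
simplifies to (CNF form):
~c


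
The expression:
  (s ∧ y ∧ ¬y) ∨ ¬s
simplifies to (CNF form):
¬s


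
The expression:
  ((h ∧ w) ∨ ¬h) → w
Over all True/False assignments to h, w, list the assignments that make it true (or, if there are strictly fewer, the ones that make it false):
is false only for:
  h=False, w=False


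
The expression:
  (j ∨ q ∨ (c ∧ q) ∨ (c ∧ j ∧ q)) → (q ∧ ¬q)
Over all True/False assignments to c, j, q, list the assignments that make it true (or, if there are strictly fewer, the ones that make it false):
is true only for:
  c=False, j=False, q=False;
  c=True, j=False, q=False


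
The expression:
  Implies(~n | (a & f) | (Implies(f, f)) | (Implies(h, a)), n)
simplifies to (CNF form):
n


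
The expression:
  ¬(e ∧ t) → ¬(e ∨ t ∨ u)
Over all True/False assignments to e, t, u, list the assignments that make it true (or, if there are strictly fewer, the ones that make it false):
is true only for:
  e=False, t=False, u=False;
  e=True, t=True, u=False;
  e=True, t=True, u=True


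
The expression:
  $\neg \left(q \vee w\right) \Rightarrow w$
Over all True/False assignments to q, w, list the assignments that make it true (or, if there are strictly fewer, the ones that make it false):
is false only for:
  q=False, w=False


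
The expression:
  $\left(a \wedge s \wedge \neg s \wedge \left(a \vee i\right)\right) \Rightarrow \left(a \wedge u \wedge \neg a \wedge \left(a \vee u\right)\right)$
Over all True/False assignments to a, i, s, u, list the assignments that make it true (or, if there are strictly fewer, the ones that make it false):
is always true.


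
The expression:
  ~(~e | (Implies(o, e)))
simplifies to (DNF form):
False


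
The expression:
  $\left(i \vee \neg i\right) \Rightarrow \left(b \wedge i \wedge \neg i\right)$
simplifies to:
$\text{False}$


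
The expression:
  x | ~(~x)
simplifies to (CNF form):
x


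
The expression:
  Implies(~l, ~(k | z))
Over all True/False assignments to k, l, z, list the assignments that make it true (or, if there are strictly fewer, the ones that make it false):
is false only for:
  k=False, l=False, z=True;
  k=True, l=False, z=False;
  k=True, l=False, z=True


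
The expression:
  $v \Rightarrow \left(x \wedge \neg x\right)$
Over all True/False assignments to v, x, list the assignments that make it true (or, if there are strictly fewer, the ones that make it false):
is true only for:
  v=False, x=False;
  v=False, x=True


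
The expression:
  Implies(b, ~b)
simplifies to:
~b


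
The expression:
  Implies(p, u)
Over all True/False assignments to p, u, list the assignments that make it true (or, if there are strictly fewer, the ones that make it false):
is false only for:
  p=True, u=False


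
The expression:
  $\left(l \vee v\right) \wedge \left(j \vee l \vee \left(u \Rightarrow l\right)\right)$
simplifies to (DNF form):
$l \vee \left(j \wedge v\right) \vee \left(v \wedge \neg u\right)$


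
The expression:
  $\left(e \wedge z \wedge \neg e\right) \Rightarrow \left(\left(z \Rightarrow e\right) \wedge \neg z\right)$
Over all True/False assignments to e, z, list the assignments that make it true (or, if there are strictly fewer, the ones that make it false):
is always true.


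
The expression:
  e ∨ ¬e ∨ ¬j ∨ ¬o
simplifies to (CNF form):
True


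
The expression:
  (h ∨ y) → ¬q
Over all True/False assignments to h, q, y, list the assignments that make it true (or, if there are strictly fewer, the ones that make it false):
is false only for:
  h=False, q=True, y=True;
  h=True, q=True, y=False;
  h=True, q=True, y=True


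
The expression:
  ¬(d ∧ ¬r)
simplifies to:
r ∨ ¬d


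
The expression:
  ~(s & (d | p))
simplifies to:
~s | (~d & ~p)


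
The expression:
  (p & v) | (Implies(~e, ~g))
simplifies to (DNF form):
e | ~g | (p & v)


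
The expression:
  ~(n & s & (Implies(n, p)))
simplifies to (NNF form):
~n | ~p | ~s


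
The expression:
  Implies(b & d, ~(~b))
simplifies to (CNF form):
True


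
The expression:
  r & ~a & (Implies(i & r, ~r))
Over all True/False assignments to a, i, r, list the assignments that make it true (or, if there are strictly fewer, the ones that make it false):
is true only for:
  a=False, i=False, r=True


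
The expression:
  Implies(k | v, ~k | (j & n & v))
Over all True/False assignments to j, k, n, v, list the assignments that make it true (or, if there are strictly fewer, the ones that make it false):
is false only for:
  j=False, k=True, n=False, v=False;
  j=False, k=True, n=False, v=True;
  j=False, k=True, n=True, v=False;
  j=False, k=True, n=True, v=True;
  j=True, k=True, n=False, v=False;
  j=True, k=True, n=False, v=True;
  j=True, k=True, n=True, v=False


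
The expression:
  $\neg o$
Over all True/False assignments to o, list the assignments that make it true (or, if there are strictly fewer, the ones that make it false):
is true only for:
  o=False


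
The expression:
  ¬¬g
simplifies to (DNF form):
g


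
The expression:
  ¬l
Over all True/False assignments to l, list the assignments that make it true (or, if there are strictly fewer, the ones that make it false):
is true only for:
  l=False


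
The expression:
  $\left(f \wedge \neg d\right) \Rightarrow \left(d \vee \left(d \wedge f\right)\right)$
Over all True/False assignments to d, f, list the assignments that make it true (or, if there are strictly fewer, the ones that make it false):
is false only for:
  d=False, f=True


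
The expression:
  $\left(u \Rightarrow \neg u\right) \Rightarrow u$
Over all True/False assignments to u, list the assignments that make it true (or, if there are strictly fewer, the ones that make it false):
is true only for:
  u=True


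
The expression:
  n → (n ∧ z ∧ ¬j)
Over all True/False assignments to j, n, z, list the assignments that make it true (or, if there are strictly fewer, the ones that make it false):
is false only for:
  j=False, n=True, z=False;
  j=True, n=True, z=False;
  j=True, n=True, z=True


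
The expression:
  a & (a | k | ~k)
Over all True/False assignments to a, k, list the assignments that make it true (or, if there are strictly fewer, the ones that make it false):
is true only for:
  a=True, k=False;
  a=True, k=True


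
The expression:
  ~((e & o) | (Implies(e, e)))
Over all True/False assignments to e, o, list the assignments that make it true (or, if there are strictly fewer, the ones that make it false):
is never true.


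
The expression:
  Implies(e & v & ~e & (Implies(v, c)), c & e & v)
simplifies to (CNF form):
True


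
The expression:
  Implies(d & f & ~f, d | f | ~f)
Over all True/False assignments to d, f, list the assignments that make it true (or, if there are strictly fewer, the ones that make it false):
is always true.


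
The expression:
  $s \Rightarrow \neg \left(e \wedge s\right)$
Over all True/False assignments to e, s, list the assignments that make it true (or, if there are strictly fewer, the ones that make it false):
is false only for:
  e=True, s=True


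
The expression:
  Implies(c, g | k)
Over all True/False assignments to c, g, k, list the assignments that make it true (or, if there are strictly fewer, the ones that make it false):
is false only for:
  c=True, g=False, k=False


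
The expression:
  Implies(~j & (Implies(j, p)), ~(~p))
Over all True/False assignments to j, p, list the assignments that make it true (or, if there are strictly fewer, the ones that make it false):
is false only for:
  j=False, p=False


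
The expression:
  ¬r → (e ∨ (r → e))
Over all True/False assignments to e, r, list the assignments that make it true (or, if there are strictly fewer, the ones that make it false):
is always true.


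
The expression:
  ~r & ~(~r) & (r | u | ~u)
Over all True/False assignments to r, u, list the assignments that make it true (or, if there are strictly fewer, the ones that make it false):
is never true.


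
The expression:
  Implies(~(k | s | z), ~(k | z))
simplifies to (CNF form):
True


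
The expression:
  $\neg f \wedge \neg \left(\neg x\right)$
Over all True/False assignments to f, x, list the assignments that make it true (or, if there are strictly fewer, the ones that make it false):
is true only for:
  f=False, x=True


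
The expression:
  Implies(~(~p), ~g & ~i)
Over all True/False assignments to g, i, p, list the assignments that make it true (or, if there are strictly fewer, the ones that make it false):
is false only for:
  g=False, i=True, p=True;
  g=True, i=False, p=True;
  g=True, i=True, p=True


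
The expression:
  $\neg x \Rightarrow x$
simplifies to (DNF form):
$x$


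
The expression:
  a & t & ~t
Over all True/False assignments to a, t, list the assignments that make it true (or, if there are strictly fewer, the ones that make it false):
is never true.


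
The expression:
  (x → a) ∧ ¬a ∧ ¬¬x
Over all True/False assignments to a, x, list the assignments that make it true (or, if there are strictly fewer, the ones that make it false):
is never true.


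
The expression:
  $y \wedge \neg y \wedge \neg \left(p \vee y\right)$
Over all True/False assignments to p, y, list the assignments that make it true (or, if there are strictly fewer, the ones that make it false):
is never true.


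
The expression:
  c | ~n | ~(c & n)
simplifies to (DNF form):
True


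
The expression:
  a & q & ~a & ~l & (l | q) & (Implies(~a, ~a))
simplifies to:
False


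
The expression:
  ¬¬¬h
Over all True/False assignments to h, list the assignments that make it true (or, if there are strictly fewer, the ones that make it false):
is true only for:
  h=False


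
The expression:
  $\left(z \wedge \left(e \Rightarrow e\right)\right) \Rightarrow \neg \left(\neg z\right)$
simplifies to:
$\text{True}$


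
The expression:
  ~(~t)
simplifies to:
t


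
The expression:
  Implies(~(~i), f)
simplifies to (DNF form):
f | ~i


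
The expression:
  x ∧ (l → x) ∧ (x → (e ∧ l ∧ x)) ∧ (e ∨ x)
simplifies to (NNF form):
e ∧ l ∧ x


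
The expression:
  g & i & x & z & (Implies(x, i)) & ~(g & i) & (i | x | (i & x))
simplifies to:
False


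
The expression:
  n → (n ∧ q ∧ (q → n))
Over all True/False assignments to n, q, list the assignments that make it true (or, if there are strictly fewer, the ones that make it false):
is false only for:
  n=True, q=False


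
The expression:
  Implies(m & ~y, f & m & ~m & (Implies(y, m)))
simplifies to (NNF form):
y | ~m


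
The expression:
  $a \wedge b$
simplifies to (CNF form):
$a \wedge b$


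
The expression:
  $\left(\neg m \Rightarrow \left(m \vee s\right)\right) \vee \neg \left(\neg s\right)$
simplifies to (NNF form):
$m \vee s$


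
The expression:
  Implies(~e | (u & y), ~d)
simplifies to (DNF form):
~d | (e & ~u) | (e & ~y)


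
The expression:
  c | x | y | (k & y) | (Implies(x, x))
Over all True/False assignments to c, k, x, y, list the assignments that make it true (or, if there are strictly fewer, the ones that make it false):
is always true.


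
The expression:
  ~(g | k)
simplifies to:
~g & ~k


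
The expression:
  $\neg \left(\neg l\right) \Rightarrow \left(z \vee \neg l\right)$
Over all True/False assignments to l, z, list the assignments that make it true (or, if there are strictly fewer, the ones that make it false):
is false only for:
  l=True, z=False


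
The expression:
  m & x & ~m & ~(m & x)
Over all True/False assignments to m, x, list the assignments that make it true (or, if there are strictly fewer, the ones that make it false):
is never true.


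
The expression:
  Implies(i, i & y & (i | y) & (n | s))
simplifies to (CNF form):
(y | ~i) & (n | s | ~i)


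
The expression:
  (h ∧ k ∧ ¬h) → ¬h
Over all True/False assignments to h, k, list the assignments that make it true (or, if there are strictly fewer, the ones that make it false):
is always true.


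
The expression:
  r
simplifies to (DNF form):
r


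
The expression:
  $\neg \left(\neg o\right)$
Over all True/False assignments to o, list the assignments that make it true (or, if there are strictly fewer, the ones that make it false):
is true only for:
  o=True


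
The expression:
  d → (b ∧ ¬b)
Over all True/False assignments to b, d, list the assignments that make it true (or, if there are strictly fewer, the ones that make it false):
is true only for:
  b=False, d=False;
  b=True, d=False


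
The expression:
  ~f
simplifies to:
~f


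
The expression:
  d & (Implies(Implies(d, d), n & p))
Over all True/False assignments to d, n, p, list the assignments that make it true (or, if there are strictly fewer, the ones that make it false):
is true only for:
  d=True, n=True, p=True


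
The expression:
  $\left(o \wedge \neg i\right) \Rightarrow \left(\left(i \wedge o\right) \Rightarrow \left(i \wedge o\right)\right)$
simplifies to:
$\text{True}$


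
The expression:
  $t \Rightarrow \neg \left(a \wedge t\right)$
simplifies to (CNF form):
$\neg a \vee \neg t$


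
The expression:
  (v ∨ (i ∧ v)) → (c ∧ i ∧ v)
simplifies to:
(c ∧ i) ∨ ¬v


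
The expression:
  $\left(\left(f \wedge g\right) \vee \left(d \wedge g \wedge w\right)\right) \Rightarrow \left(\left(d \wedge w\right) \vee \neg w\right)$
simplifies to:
$d \vee \neg f \vee \neg g \vee \neg w$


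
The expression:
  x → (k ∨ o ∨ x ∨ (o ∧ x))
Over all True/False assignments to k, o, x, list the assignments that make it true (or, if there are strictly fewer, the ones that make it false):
is always true.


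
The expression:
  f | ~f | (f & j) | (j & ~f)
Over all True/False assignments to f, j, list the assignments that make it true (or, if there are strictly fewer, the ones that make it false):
is always true.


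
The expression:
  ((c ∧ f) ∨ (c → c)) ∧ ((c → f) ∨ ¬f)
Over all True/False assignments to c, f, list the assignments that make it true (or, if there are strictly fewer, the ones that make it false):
is always true.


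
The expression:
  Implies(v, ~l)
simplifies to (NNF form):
~l | ~v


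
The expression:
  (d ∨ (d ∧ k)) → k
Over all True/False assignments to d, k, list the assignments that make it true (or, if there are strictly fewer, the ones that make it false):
is false only for:
  d=True, k=False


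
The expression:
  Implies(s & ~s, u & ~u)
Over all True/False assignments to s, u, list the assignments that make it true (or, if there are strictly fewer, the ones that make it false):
is always true.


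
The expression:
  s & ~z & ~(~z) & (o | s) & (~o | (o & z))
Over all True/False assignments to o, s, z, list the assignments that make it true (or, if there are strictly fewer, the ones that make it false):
is never true.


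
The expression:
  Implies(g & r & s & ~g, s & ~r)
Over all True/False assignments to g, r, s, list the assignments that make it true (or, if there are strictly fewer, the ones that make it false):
is always true.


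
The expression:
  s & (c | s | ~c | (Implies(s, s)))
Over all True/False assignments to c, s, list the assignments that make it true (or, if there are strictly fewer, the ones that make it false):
is true only for:
  c=False, s=True;
  c=True, s=True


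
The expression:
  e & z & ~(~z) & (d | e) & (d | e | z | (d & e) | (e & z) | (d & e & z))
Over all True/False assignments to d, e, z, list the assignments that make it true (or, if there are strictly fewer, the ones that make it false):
is true only for:
  d=False, e=True, z=True;
  d=True, e=True, z=True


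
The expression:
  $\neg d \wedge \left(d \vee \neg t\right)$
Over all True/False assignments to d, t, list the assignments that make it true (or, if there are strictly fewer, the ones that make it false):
is true only for:
  d=False, t=False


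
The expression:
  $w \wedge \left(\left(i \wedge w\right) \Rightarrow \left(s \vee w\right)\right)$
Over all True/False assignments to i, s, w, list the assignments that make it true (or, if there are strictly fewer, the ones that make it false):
is true only for:
  i=False, s=False, w=True;
  i=False, s=True, w=True;
  i=True, s=False, w=True;
  i=True, s=True, w=True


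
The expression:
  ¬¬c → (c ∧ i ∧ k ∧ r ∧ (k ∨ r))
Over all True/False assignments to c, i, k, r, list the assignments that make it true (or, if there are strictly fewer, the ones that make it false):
is false only for:
  c=True, i=False, k=False, r=False;
  c=True, i=False, k=False, r=True;
  c=True, i=False, k=True, r=False;
  c=True, i=False, k=True, r=True;
  c=True, i=True, k=False, r=False;
  c=True, i=True, k=False, r=True;
  c=True, i=True, k=True, r=False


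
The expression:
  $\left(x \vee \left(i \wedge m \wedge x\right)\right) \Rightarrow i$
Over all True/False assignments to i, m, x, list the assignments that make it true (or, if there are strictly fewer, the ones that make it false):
is false only for:
  i=False, m=False, x=True;
  i=False, m=True, x=True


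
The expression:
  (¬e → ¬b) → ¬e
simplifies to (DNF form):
¬e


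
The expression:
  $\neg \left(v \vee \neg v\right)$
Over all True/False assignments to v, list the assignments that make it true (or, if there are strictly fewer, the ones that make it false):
is never true.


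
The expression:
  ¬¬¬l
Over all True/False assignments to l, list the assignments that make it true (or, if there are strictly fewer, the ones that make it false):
is true only for:
  l=False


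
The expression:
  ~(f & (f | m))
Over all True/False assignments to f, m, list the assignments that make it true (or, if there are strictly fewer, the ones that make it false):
is true only for:
  f=False, m=False;
  f=False, m=True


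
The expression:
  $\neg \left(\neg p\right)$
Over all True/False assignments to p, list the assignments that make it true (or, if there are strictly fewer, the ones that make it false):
is true only for:
  p=True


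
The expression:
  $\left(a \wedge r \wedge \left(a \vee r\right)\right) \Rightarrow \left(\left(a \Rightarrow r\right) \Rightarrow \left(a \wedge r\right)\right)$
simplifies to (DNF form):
$\text{True}$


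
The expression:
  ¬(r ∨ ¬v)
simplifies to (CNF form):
v ∧ ¬r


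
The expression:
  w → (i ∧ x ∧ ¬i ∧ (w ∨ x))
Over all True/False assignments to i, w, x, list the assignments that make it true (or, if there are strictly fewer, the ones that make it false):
is true only for:
  i=False, w=False, x=False;
  i=False, w=False, x=True;
  i=True, w=False, x=False;
  i=True, w=False, x=True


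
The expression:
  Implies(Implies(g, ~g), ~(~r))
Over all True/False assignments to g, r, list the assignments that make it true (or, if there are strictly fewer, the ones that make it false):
is false only for:
  g=False, r=False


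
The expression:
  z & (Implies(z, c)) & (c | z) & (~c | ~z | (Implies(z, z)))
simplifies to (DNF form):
c & z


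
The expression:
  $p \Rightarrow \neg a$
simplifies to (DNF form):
$\neg a \vee \neg p$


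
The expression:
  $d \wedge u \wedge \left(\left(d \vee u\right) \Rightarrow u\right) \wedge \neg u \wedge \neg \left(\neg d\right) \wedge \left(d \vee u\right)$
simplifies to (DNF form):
$\text{False}$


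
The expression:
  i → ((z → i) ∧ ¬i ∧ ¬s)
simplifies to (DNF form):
¬i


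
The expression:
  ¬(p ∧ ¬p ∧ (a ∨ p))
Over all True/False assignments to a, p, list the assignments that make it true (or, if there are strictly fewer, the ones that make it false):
is always true.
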